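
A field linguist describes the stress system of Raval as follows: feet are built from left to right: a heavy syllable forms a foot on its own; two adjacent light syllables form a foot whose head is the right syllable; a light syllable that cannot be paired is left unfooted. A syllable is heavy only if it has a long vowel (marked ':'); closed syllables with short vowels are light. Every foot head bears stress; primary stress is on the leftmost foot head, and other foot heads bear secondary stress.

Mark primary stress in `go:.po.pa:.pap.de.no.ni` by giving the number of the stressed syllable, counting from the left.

Weights: 1 go: H, 2 po L, 3 pa: H, 4 pap L, 5 de L, 6 no L, 7 ni L.
Parse left to right (heavy = foot alone; LL = one foot; stranded L unfooted): (ˈgo:) po (ˈpa:) (pap.ˈde) (no.ˈni).
Foot heads: 1, 3, 5, 7.
Primary stress on the leftmost head = syllable 1.
Primary stress: syllable 1 → ˈgo:.po.pa:.pap.de.no.ni.

1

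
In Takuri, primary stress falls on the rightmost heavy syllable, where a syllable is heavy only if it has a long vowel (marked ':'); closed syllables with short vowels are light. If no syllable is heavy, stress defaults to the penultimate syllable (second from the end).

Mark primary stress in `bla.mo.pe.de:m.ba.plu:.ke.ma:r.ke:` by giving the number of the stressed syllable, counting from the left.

Weights: 1 bla L, 2 mo L, 3 pe L, 4 de:m H, 5 ba L, 6 plu: H, 7 ke L, 8 ma:r H, 9 ke: H.
Heavy syllables in the domain: 4, 6, 8, 9. The rightmost is syllable 9 (ke:).
Primary stress: syllable 9 → bla.mo.pe.de:m.ba.plu:.ke.ma:r.ˈke:.

9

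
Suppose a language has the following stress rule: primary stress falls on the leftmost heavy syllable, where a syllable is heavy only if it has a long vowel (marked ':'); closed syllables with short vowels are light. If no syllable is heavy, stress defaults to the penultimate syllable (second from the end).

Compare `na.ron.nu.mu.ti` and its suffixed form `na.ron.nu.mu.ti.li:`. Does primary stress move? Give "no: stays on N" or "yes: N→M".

Base `na.ron.nu.mu.ti` (5 syllables):
  Weights: 1 na L, 2 ron L, 3 nu L, 4 mu L, 5 ti L.
  No heavy syllable in the domain; default to the penultimate syllable (second from the end) = syllable 4.
  → primary stress on syllable 4.
Suffixed `na.ron.nu.mu.ti.li:` (6 syllables):
  Weights: 1 na L, 2 ron L, 3 nu L, 4 mu L, 5 ti L, 6 li: H.
  Heavy syllables in the domain: 6. The leftmost is syllable 6 (li:).
  → primary stress on syllable 6.

yes: 4→6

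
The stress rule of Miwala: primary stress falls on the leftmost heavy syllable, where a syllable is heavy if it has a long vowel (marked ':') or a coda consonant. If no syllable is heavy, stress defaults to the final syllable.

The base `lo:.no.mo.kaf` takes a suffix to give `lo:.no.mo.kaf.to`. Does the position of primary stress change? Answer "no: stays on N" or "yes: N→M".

no: stays on 1

Base `lo:.no.mo.kaf` (4 syllables):
  Weights: 1 lo: H, 2 no L, 3 mo L, 4 kaf H.
  Heavy syllables in the domain: 1, 4. The leftmost is syllable 1 (lo:).
  → primary stress on syllable 1.
Suffixed `lo:.no.mo.kaf.to` (5 syllables):
  Weights: 1 lo: H, 2 no L, 3 mo L, 4 kaf H, 5 to L.
  Heavy syllables in the domain: 1, 4. The leftmost is syllable 1 (lo:).
  → primary stress on syllable 1.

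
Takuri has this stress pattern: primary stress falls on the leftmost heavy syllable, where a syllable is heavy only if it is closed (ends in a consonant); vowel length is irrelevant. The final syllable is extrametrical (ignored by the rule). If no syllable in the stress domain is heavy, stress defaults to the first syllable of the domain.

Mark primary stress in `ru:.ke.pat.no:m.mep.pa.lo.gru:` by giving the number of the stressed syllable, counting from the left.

3

The final syllable (8, gru:) is extrametrical; the stress domain is syllables 1–7.
Weights: 1 ru: L, 2 ke L, 3 pat H, 4 no:m H, 5 mep H, 6 pa L, 7 lo L.
Heavy syllables in the domain: 3, 4, 5. The leftmost is syllable 3 (pat).
Primary stress: syllable 3 → ru:.ke.ˈpat.no:m.mep.pa.lo.gru:.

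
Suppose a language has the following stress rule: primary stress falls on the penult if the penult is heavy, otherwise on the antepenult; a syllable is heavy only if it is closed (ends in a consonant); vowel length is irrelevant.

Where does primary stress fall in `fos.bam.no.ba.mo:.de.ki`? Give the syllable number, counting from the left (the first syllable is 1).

5

Weights: 5 mo: L, 6 de L, 7 ki L.
The penult (syllable 6, de) is light, so stress falls on the antepenult (syllable 5, mo:).
Primary stress: syllable 5 → fos.bam.no.ba.ˈmo:.de.ki.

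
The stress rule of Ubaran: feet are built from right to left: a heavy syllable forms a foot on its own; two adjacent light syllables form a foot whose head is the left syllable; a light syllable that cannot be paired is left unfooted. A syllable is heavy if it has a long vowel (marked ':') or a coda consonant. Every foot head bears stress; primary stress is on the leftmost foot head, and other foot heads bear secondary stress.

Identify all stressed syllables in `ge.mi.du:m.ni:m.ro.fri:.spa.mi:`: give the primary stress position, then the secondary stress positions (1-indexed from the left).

Weights: 1 ge L, 2 mi L, 3 du:m H, 4 ni:m H, 5 ro L, 6 fri: H, 7 spa L, 8 mi: H.
Parse right to left (heavy = foot alone; LL = one foot; stranded L unfooted): (ˈge.mi) (ˈdu:m) (ˈni:m) ro (ˈfri:) spa (ˈmi:).
Foot heads: 1, 3, 4, 6, 8.
Primary stress on the leftmost head = syllable 1.
Secondary stress on 3, 4, 6, 8: ˈge.mi.ˌdu:m.ˌni:m.ro.ˌfri:.spa.ˌmi:.

primary 1, secondary 3, 4, 6, 8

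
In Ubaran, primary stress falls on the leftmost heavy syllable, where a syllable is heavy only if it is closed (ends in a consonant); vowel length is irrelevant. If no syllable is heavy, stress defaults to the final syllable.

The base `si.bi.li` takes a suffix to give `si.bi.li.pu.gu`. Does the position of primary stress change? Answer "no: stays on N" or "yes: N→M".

yes: 3→5

Base `si.bi.li` (3 syllables):
  Weights: 1 si L, 2 bi L, 3 li L.
  No heavy syllable in the domain; default to the final syllable = syllable 3.
  → primary stress on syllable 3.
Suffixed `si.bi.li.pu.gu` (5 syllables):
  Weights: 1 si L, 2 bi L, 3 li L, 4 pu L, 5 gu L.
  No heavy syllable in the domain; default to the final syllable = syllable 5.
  → primary stress on syllable 5.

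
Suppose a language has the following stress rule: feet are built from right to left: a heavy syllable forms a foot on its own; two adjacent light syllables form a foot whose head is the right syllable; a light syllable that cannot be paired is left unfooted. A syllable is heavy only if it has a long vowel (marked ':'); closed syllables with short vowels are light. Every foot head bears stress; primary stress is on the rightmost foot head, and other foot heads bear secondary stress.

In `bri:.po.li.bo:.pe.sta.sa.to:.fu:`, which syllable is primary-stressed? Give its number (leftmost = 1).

9

Weights: 1 bri: H, 2 po L, 3 li L, 4 bo: H, 5 pe L, 6 sta L, 7 sa L, 8 to: H, 9 fu: H.
Parse right to left (heavy = foot alone; LL = one foot; stranded L unfooted): (ˈbri:) (po.ˈli) (ˈbo:) pe (sta.ˈsa) (ˈto:) (ˈfu:).
Foot heads: 1, 3, 4, 7, 8, 9.
Primary stress on the rightmost head = syllable 9.
Primary stress: syllable 9 → bri:.po.li.bo:.pe.sta.sa.to:.ˈfu:.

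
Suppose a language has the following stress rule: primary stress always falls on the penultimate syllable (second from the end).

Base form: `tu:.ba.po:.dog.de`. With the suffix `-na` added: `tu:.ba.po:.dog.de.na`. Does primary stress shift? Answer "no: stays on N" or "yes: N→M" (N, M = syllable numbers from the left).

yes: 4→5

Base `tu:.ba.po:.dog.de` (5 syllables):
  The word has 5 syllables; the penultimate syllable (second from the end) is syllable 4 (dog).
  → primary stress on syllable 4.
Suffixed `tu:.ba.po:.dog.de.na` (6 syllables):
  The word has 6 syllables; the penultimate syllable (second from the end) is syllable 5 (de).
  → primary stress on syllable 5.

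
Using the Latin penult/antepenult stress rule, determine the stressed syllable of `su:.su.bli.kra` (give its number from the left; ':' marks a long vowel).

2

Classical Latin: stress the penult if heavy (long vowel or closed), else the antepenult.
Weights: 2 su L, 3 bli L, 4 kra L.
The penult (syllable 3, bli) is light, so stress falls on the antepenult (syllable 2, su).
Stress on syllable 2: su:.ˈsu.bli.kra.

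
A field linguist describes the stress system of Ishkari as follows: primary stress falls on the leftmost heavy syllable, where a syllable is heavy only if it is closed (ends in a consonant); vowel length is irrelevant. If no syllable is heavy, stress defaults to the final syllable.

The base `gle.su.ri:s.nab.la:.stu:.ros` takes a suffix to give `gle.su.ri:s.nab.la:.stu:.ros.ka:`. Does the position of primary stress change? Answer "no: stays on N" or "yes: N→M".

no: stays on 3

Base `gle.su.ri:s.nab.la:.stu:.ros` (7 syllables):
  Weights: 1 gle L, 2 su L, 3 ri:s H, 4 nab H, 5 la: L, 6 stu: L, 7 ros H.
  Heavy syllables in the domain: 3, 4, 7. The leftmost is syllable 3 (ri:s).
  → primary stress on syllable 3.
Suffixed `gle.su.ri:s.nab.la:.stu:.ros.ka:` (8 syllables):
  Weights: 1 gle L, 2 su L, 3 ri:s H, 4 nab H, 5 la: L, 6 stu: L, 7 ros H, 8 ka: L.
  Heavy syllables in the domain: 3, 4, 7. The leftmost is syllable 3 (ri:s).
  → primary stress on syllable 3.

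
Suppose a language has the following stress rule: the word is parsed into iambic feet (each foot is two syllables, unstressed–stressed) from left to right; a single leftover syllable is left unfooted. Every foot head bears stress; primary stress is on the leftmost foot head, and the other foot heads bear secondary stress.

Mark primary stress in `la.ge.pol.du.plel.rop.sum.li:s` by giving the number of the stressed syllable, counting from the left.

Parse left to right into iambic (σˈσ) feet: (la.ˈge) (pol.ˈdu) (plel.ˈrop) (sum.ˈli:s).
Foot heads (stressed positions): 2, 4, 6, 8.
End Rule Leftmost: primary stress on the leftmost head = syllable 2.
Primary stress: syllable 2 → la.ˈge.pol.du.plel.rop.sum.li:s.

2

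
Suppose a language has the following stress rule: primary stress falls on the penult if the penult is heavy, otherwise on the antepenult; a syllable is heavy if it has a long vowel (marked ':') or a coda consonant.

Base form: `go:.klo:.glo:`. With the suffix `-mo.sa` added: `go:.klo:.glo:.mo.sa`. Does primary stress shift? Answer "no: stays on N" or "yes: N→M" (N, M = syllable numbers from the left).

yes: 2→3

Base `go:.klo:.glo:` (3 syllables):
  Weights: 1 go: H, 2 klo: H, 3 glo: H.
  The penult (syllable 2, klo:) is heavy, so it takes stress.
  → primary stress on syllable 2.
Suffixed `go:.klo:.glo:.mo.sa` (5 syllables):
  Weights: 3 glo: H, 4 mo L, 5 sa L.
  The penult (syllable 4, mo) is light, so stress falls on the antepenult (syllable 3, glo:).
  → primary stress on syllable 3.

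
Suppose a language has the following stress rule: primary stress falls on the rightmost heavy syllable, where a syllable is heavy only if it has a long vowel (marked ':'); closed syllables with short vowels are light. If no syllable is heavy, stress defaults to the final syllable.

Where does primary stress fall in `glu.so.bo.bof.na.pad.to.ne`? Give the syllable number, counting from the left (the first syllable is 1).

Weights: 1 glu L, 2 so L, 3 bo L, 4 bof L, 5 na L, 6 pad L, 7 to L, 8 ne L.
No heavy syllable in the domain; default to the final syllable = syllable 8.
Primary stress: syllable 8 → glu.so.bo.bof.na.pad.to.ˈne.

8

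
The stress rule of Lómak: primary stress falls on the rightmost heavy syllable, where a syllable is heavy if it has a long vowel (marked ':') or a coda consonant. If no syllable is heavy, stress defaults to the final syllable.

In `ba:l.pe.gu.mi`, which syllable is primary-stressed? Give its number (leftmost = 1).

Weights: 1 ba:l H, 2 pe L, 3 gu L, 4 mi L.
Heavy syllables in the domain: 1. The rightmost is syllable 1 (ba:l).
Primary stress: syllable 1 → ˈba:l.pe.gu.mi.

1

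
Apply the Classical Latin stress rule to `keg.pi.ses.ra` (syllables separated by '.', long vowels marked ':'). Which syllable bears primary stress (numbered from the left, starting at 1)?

Classical Latin: stress the penult if heavy (long vowel or closed), else the antepenult.
Weights: 2 pi L, 3 ses H, 4 ra L.
The penult (syllable 3, ses) is heavy, so it takes stress.
Stress on syllable 3: keg.pi.ˈses.ra.

3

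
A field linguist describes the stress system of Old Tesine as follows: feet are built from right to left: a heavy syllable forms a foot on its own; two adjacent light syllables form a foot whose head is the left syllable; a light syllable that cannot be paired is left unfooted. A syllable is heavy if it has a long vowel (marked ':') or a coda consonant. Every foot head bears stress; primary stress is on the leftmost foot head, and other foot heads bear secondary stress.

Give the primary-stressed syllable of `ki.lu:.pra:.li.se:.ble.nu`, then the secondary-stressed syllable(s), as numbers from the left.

primary 2, secondary 3, 5, 6

Weights: 1 ki L, 2 lu: H, 3 pra: H, 4 li L, 5 se: H, 6 ble L, 7 nu L.
Parse right to left (heavy = foot alone; LL = one foot; stranded L unfooted): ki (ˈlu:) (ˈpra:) li (ˈse:) (ˈble.nu).
Foot heads: 2, 3, 5, 6.
Primary stress on the leftmost head = syllable 2.
Secondary stress on 3, 5, 6: ki.ˈlu:.ˌpra:.li.ˌse:.ˌble.nu.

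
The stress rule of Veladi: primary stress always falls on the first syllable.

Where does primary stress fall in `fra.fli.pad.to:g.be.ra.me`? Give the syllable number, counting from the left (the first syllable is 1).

The word has 7 syllables; the first syllable is syllable 1 (fra).
Primary stress: syllable 1 → ˈfra.fli.pad.to:g.be.ra.me.

1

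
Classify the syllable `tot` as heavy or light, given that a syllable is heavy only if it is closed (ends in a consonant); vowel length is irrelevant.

`tot`: short vowel, closed (coda /t/). Closed (coda /t/) → heavy.

heavy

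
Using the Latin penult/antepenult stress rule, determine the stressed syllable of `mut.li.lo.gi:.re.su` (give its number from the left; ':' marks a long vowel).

4

Classical Latin: stress the penult if heavy (long vowel or closed), else the antepenult.
Weights: 4 gi: H, 5 re L, 6 su L.
The penult (syllable 5, re) is light, so stress falls on the antepenult (syllable 4, gi:).
Stress on syllable 4: mut.li.lo.ˈgi:.re.su.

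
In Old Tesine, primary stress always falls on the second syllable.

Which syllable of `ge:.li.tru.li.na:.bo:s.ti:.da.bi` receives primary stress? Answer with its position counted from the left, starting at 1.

2

The word has 9 syllables; the second syllable is syllable 2 (li).
Primary stress: syllable 2 → ge:.ˈli.tru.li.na:.bo:s.ti:.da.bi.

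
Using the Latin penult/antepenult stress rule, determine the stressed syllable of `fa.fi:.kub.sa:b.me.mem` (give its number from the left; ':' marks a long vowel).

Classical Latin: stress the penult if heavy (long vowel or closed), else the antepenult.
Weights: 4 sa:b H, 5 me L, 6 mem H.
The penult (syllable 5, me) is light, so stress falls on the antepenult (syllable 4, sa:b).
Stress on syllable 4: fa.fi:.kub.ˈsa:b.me.mem.

4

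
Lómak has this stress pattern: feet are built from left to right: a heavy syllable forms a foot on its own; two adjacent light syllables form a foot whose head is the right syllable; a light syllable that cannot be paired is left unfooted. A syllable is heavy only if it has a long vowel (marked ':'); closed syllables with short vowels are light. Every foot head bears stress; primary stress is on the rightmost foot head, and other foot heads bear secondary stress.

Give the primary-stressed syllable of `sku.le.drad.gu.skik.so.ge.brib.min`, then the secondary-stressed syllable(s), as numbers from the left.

primary 8, secondary 2, 4, 6

Weights: 1 sku L, 2 le L, 3 drad L, 4 gu L, 5 skik L, 6 so L, 7 ge L, 8 brib L, 9 min L.
Parse left to right (heavy = foot alone; LL = one foot; stranded L unfooted): (sku.ˈle) (drad.ˈgu) (skik.ˈso) (ge.ˈbrib) min.
Foot heads: 2, 4, 6, 8.
Primary stress on the rightmost head = syllable 8.
Secondary stress on 2, 4, 6: sku.ˌle.drad.ˌgu.skik.ˌso.ge.ˈbrib.min.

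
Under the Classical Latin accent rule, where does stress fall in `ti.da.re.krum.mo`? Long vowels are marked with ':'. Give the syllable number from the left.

Classical Latin: stress the penult if heavy (long vowel or closed), else the antepenult.
Weights: 3 re L, 4 krum H, 5 mo L.
The penult (syllable 4, krum) is heavy, so it takes stress.
Stress on syllable 4: ti.da.re.ˈkrum.mo.

4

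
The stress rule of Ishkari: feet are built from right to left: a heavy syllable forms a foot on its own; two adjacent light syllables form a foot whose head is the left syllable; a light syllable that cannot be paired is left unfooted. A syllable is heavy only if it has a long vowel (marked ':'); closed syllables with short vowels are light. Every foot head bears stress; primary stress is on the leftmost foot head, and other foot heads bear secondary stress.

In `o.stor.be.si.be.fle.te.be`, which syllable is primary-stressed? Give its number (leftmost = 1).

Weights: 1 o L, 2 stor L, 3 be L, 4 si L, 5 be L, 6 fle L, 7 te L, 8 be L.
Parse right to left (heavy = foot alone; LL = one foot; stranded L unfooted): (ˈo.stor) (ˈbe.si) (ˈbe.fle) (ˈte.be).
Foot heads: 1, 3, 5, 7.
Primary stress on the leftmost head = syllable 1.
Primary stress: syllable 1 → ˈo.stor.be.si.be.fle.te.be.

1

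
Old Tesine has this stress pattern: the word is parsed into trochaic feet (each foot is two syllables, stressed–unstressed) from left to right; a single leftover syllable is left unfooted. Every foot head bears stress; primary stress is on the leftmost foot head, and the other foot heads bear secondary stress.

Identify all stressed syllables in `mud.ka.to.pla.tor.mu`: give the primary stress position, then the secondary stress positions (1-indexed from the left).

Parse left to right into trochaic (ˈσσ) feet: (ˈmud.ka) (ˈto.pla) (ˈtor.mu).
Foot heads (stressed positions): 1, 3, 5.
End Rule Leftmost: primary stress on the leftmost head = syllable 1.
Secondary stress on 3, 5: ˈmud.ka.ˌto.pla.ˌtor.mu.

primary 1, secondary 3, 5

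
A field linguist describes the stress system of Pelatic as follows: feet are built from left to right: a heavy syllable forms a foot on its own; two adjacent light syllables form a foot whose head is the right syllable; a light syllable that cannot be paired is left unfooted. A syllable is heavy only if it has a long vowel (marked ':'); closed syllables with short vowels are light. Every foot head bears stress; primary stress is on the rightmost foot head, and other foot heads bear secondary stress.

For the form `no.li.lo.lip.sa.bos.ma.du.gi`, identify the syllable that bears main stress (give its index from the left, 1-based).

8

Weights: 1 no L, 2 li L, 3 lo L, 4 lip L, 5 sa L, 6 bos L, 7 ma L, 8 du L, 9 gi L.
Parse left to right (heavy = foot alone; LL = one foot; stranded L unfooted): (no.ˈli) (lo.ˈlip) (sa.ˈbos) (ma.ˈdu) gi.
Foot heads: 2, 4, 6, 8.
Primary stress on the rightmost head = syllable 8.
Primary stress: syllable 8 → no.li.lo.lip.sa.bos.ma.ˈdu.gi.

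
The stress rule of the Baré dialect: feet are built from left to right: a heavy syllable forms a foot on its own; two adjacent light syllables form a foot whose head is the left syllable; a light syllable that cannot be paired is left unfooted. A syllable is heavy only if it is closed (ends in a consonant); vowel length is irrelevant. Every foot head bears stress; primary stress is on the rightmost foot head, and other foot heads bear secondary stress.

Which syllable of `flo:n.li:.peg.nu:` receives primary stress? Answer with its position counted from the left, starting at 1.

Weights: 1 flo:n H, 2 li: L, 3 peg H, 4 nu: L.
Parse left to right (heavy = foot alone; LL = one foot; stranded L unfooted): (ˈflo:n) li: (ˈpeg) nu:.
Foot heads: 1, 3.
Primary stress on the rightmost head = syllable 3.
Primary stress: syllable 3 → flo:n.li:.ˈpeg.nu:.

3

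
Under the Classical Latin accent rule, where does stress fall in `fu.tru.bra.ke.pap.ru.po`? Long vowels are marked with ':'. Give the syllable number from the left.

5

Classical Latin: stress the penult if heavy (long vowel or closed), else the antepenult.
Weights: 5 pap H, 6 ru L, 7 po L.
The penult (syllable 6, ru) is light, so stress falls on the antepenult (syllable 5, pap).
Stress on syllable 5: fu.tru.bra.ke.ˈpap.ru.po.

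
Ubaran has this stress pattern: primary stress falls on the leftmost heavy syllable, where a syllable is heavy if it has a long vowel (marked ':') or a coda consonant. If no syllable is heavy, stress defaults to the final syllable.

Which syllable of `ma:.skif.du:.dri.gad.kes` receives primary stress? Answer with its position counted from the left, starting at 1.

Weights: 1 ma: H, 2 skif H, 3 du: H, 4 dri L, 5 gad H, 6 kes H.
Heavy syllables in the domain: 1, 2, 3, 5, 6. The leftmost is syllable 1 (ma:).
Primary stress: syllable 1 → ˈma:.skif.du:.dri.gad.kes.

1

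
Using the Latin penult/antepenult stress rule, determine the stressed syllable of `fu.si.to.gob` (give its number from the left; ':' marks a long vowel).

Classical Latin: stress the penult if heavy (long vowel or closed), else the antepenult.
Weights: 2 si L, 3 to L, 4 gob H.
The penult (syllable 3, to) is light, so stress falls on the antepenult (syllable 2, si).
Stress on syllable 2: fu.ˈsi.to.gob.

2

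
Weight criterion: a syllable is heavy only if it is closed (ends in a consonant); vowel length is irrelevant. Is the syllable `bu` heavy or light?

`bu`: short vowel, open (no coda). Open (no coda) → light.

light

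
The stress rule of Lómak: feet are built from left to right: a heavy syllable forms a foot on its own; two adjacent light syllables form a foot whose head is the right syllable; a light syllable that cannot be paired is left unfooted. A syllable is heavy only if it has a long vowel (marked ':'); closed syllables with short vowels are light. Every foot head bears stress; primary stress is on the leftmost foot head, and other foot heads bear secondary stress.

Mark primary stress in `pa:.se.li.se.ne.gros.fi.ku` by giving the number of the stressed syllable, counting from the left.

Weights: 1 pa: H, 2 se L, 3 li L, 4 se L, 5 ne L, 6 gros L, 7 fi L, 8 ku L.
Parse left to right (heavy = foot alone; LL = one foot; stranded L unfooted): (ˈpa:) (se.ˈli) (se.ˈne) (gros.ˈfi) ku.
Foot heads: 1, 3, 5, 7.
Primary stress on the leftmost head = syllable 1.
Primary stress: syllable 1 → ˈpa:.se.li.se.ne.gros.fi.ku.

1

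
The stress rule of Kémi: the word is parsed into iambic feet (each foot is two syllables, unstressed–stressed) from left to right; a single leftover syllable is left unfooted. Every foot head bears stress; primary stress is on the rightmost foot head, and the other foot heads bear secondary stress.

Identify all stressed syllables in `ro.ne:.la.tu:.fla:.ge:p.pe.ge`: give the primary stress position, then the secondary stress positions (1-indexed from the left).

Parse left to right into iambic (σˈσ) feet: (ro.ˈne:) (la.ˈtu:) (fla:.ˈge:p) (pe.ˈge).
Foot heads (stressed positions): 2, 4, 6, 8.
End Rule Rightmost: primary stress on the rightmost head = syllable 8.
Secondary stress on 2, 4, 6: ro.ˌne:.la.ˌtu:.fla:.ˌge:p.pe.ˈge.

primary 8, secondary 2, 4, 6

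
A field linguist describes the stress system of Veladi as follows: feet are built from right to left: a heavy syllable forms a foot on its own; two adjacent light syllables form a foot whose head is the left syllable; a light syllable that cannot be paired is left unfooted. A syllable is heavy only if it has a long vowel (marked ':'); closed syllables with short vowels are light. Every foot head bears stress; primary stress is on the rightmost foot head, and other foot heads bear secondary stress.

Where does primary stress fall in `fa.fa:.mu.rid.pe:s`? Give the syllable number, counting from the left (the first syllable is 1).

Weights: 1 fa L, 2 fa: H, 3 mu L, 4 rid L, 5 pe:s H.
Parse right to left (heavy = foot alone; LL = one foot; stranded L unfooted): fa (ˈfa:) (ˈmu.rid) (ˈpe:s).
Foot heads: 2, 3, 5.
Primary stress on the rightmost head = syllable 5.
Primary stress: syllable 5 → fa.fa:.mu.rid.ˈpe:s.

5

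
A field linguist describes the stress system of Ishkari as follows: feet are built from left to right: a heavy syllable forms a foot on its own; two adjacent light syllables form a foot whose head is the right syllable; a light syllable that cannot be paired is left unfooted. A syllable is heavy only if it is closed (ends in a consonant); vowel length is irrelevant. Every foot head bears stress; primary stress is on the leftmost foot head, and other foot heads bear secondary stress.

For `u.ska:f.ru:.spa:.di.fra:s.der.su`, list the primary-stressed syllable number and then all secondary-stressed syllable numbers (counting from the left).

Weights: 1 u L, 2 ska:f H, 3 ru: L, 4 spa: L, 5 di L, 6 fra:s H, 7 der H, 8 su L.
Parse left to right (heavy = foot alone; LL = one foot; stranded L unfooted): u (ˈska:f) (ru:.ˈspa:) di (ˈfra:s) (ˈder) su.
Foot heads: 2, 4, 6, 7.
Primary stress on the leftmost head = syllable 2.
Secondary stress on 4, 6, 7: u.ˈska:f.ru:.ˌspa:.di.ˌfra:s.ˌder.su.

primary 2, secondary 4, 6, 7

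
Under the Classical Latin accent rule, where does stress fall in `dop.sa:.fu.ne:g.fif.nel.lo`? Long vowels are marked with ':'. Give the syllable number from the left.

Classical Latin: stress the penult if heavy (long vowel or closed), else the antepenult.
Weights: 5 fif H, 6 nel H, 7 lo L.
The penult (syllable 6, nel) is heavy, so it takes stress.
Stress on syllable 6: dop.sa:.fu.ne:g.fif.ˈnel.lo.

6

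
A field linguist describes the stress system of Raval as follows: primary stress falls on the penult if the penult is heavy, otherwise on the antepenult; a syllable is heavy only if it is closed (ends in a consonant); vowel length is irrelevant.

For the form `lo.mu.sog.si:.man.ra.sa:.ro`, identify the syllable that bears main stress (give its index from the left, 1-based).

6

Weights: 6 ra L, 7 sa: L, 8 ro L.
The penult (syllable 7, sa:) is light, so stress falls on the antepenult (syllable 6, ra).
Primary stress: syllable 6 → lo.mu.sog.si:.man.ˈra.sa:.ro.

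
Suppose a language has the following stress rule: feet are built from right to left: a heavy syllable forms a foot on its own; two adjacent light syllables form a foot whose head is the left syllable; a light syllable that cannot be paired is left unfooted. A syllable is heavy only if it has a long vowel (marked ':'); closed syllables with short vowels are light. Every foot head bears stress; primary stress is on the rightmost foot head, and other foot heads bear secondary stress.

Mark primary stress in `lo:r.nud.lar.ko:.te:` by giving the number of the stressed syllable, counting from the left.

5

Weights: 1 lo:r H, 2 nud L, 3 lar L, 4 ko: H, 5 te: H.
Parse right to left (heavy = foot alone; LL = one foot; stranded L unfooted): (ˈlo:r) (ˈnud.lar) (ˈko:) (ˈte:).
Foot heads: 1, 2, 4, 5.
Primary stress on the rightmost head = syllable 5.
Primary stress: syllable 5 → lo:r.nud.lar.ko:.ˈte:.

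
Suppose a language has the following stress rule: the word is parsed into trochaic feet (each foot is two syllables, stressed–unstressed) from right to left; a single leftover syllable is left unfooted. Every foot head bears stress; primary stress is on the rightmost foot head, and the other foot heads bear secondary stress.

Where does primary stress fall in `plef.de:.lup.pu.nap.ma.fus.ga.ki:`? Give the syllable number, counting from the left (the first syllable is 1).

Parse right to left into trochaic (ˈσσ) feet: plef (ˈde:.lup) (ˈpu.nap) (ˈma.fus) (ˈga.ki:). Syllable 1 is left unfooted.
Foot heads (stressed positions): 2, 4, 6, 8.
End Rule Rightmost: primary stress on the rightmost head = syllable 8.
Primary stress: syllable 8 → plef.de:.lup.pu.nap.ma.fus.ˈga.ki:.

8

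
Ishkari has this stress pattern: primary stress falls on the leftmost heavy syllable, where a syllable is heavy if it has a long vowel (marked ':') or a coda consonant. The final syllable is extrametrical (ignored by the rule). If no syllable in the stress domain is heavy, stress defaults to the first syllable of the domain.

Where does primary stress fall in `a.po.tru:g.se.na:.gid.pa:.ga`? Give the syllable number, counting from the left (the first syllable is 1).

3

The final syllable (8, ga) is extrametrical; the stress domain is syllables 1–7.
Weights: 1 a L, 2 po L, 3 tru:g H, 4 se L, 5 na: H, 6 gid H, 7 pa: H.
Heavy syllables in the domain: 3, 5, 6, 7. The leftmost is syllable 3 (tru:g).
Primary stress: syllable 3 → a.po.ˈtru:g.se.na:.gid.pa:.ga.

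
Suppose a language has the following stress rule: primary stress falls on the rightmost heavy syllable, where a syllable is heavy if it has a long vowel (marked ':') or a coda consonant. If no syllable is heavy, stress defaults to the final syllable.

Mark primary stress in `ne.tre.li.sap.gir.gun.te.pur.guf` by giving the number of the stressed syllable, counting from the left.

Weights: 1 ne L, 2 tre L, 3 li L, 4 sap H, 5 gir H, 6 gun H, 7 te L, 8 pur H, 9 guf H.
Heavy syllables in the domain: 4, 5, 6, 8, 9. The rightmost is syllable 9 (guf).
Primary stress: syllable 9 → ne.tre.li.sap.gir.gun.te.pur.ˈguf.

9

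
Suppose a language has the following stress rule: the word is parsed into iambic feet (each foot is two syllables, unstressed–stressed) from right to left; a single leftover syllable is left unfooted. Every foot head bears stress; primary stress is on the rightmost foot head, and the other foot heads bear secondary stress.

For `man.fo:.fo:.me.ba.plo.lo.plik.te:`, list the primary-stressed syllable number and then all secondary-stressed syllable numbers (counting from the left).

primary 9, secondary 3, 5, 7

Parse right to left into iambic (σˈσ) feet: man (fo:.ˈfo:) (me.ˈba) (plo.ˈlo) (plik.ˈte:). Syllable 1 is left unfooted.
Foot heads (stressed positions): 3, 5, 7, 9.
End Rule Rightmost: primary stress on the rightmost head = syllable 9.
Secondary stress on 3, 5, 7: man.fo:.ˌfo:.me.ˌba.plo.ˌlo.plik.ˈte:.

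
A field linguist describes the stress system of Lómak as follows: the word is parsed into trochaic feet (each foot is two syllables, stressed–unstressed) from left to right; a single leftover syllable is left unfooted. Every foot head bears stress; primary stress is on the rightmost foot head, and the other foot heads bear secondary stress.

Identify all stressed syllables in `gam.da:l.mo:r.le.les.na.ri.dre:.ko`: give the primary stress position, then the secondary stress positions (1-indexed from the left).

primary 7, secondary 1, 3, 5

Parse left to right into trochaic (ˈσσ) feet: (ˈgam.da:l) (ˈmo:r.le) (ˈles.na) (ˈri.dre:) ko. Syllable 9 is left unfooted.
Foot heads (stressed positions): 1, 3, 5, 7.
End Rule Rightmost: primary stress on the rightmost head = syllable 7.
Secondary stress on 1, 3, 5: ˌgam.da:l.ˌmo:r.le.ˌles.na.ˈri.dre:.ko.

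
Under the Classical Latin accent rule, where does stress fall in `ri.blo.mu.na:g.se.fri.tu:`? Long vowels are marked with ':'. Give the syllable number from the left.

5

Classical Latin: stress the penult if heavy (long vowel or closed), else the antepenult.
Weights: 5 se L, 6 fri L, 7 tu: H.
The penult (syllable 6, fri) is light, so stress falls on the antepenult (syllable 5, se).
Stress on syllable 5: ri.blo.mu.na:g.ˈse.fri.tu:.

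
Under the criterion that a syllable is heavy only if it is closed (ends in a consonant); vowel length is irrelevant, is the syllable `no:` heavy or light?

light

`no:`: long vowel, open (no coda). Open (no coda) → light.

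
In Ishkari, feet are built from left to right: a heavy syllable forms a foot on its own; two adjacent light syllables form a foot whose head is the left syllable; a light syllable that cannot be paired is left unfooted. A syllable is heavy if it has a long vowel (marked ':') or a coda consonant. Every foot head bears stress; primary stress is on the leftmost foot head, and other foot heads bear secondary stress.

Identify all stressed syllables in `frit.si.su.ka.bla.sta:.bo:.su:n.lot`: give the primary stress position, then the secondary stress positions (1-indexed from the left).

primary 1, secondary 2, 4, 6, 7, 8, 9

Weights: 1 frit H, 2 si L, 3 su L, 4 ka L, 5 bla L, 6 sta: H, 7 bo: H, 8 su:n H, 9 lot H.
Parse left to right (heavy = foot alone; LL = one foot; stranded L unfooted): (ˈfrit) (ˈsi.su) (ˈka.bla) (ˈsta:) (ˈbo:) (ˈsu:n) (ˈlot).
Foot heads: 1, 2, 4, 6, 7, 8, 9.
Primary stress on the leftmost head = syllable 1.
Secondary stress on 2, 4, 6, 7, 8, 9: ˈfrit.ˌsi.su.ˌka.bla.ˌsta:.ˌbo:.ˌsu:n.ˌlot.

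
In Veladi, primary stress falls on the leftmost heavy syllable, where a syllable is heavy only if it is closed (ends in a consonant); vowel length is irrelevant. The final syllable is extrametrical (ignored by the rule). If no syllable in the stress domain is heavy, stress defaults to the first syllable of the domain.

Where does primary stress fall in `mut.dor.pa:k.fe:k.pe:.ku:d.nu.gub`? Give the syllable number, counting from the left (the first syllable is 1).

The final syllable (8, gub) is extrametrical; the stress domain is syllables 1–7.
Weights: 1 mut H, 2 dor H, 3 pa:k H, 4 fe:k H, 5 pe: L, 6 ku:d H, 7 nu L.
Heavy syllables in the domain: 1, 2, 3, 4, 6. The leftmost is syllable 1 (mut).
Primary stress: syllable 1 → ˈmut.dor.pa:k.fe:k.pe:.ku:d.nu.gub.

1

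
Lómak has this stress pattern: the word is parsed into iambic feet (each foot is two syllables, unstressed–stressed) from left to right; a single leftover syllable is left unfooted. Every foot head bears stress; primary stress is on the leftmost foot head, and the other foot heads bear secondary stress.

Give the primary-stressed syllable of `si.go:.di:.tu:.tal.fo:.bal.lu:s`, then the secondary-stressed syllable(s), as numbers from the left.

Parse left to right into iambic (σˈσ) feet: (si.ˈgo:) (di:.ˈtu:) (tal.ˈfo:) (bal.ˈlu:s).
Foot heads (stressed positions): 2, 4, 6, 8.
End Rule Leftmost: primary stress on the leftmost head = syllable 2.
Secondary stress on 4, 6, 8: si.ˈgo:.di:.ˌtu:.tal.ˌfo:.bal.ˌlu:s.

primary 2, secondary 4, 6, 8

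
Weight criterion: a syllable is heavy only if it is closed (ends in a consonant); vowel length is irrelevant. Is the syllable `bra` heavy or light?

light

`bra`: short vowel, open (no coda). Open (no coda) → light.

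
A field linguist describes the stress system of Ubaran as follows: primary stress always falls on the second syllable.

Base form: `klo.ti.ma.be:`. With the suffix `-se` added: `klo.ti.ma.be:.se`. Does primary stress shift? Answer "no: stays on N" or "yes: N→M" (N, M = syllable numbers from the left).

Base `klo.ti.ma.be:` (4 syllables):
  The word has 4 syllables; the second syllable is syllable 2 (ti).
  → primary stress on syllable 2.
Suffixed `klo.ti.ma.be:.se` (5 syllables):
  The word has 5 syllables; the second syllable is syllable 2 (ti).
  → primary stress on syllable 2.

no: stays on 2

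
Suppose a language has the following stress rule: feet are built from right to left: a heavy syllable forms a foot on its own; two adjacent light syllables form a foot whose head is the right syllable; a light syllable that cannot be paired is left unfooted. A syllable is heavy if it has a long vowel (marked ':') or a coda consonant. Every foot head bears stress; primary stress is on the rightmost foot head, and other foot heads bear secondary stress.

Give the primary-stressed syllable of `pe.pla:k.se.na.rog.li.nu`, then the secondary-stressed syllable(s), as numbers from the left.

Weights: 1 pe L, 2 pla:k H, 3 se L, 4 na L, 5 rog H, 6 li L, 7 nu L.
Parse right to left (heavy = foot alone; LL = one foot; stranded L unfooted): pe (ˈpla:k) (se.ˈna) (ˈrog) (li.ˈnu).
Foot heads: 2, 4, 5, 7.
Primary stress on the rightmost head = syllable 7.
Secondary stress on 2, 4, 5: pe.ˌpla:k.se.ˌna.ˌrog.li.ˈnu.

primary 7, secondary 2, 4, 5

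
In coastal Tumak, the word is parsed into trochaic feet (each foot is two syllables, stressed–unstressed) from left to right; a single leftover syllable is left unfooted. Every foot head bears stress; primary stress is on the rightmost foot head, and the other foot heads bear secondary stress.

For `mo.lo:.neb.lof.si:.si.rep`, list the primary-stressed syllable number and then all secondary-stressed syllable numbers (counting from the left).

Parse left to right into trochaic (ˈσσ) feet: (ˈmo.lo:) (ˈneb.lof) (ˈsi:.si) rep. Syllable 7 is left unfooted.
Foot heads (stressed positions): 1, 3, 5.
End Rule Rightmost: primary stress on the rightmost head = syllable 5.
Secondary stress on 1, 3: ˌmo.lo:.ˌneb.lof.ˈsi:.si.rep.

primary 5, secondary 1, 3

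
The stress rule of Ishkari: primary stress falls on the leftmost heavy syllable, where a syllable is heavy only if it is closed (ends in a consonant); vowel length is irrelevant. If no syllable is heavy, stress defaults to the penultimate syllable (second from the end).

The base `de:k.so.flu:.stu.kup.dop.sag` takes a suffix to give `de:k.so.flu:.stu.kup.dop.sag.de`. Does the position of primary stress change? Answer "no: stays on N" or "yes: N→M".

no: stays on 1

Base `de:k.so.flu:.stu.kup.dop.sag` (7 syllables):
  Weights: 1 de:k H, 2 so L, 3 flu: L, 4 stu L, 5 kup H, 6 dop H, 7 sag H.
  Heavy syllables in the domain: 1, 5, 6, 7. The leftmost is syllable 1 (de:k).
  → primary stress on syllable 1.
Suffixed `de:k.so.flu:.stu.kup.dop.sag.de` (8 syllables):
  Weights: 1 de:k H, 2 so L, 3 flu: L, 4 stu L, 5 kup H, 6 dop H, 7 sag H, 8 de L.
  Heavy syllables in the domain: 1, 5, 6, 7. The leftmost is syllable 1 (de:k).
  → primary stress on syllable 1.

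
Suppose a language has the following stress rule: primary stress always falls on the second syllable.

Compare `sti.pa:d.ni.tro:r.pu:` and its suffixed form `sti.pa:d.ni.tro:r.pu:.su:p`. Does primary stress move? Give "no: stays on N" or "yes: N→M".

no: stays on 2

Base `sti.pa:d.ni.tro:r.pu:` (5 syllables):
  The word has 5 syllables; the second syllable is syllable 2 (pa:d).
  → primary stress on syllable 2.
Suffixed `sti.pa:d.ni.tro:r.pu:.su:p` (6 syllables):
  The word has 6 syllables; the second syllable is syllable 2 (pa:d).
  → primary stress on syllable 2.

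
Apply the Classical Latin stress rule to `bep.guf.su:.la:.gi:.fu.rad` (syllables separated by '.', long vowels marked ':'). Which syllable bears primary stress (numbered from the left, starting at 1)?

Classical Latin: stress the penult if heavy (long vowel or closed), else the antepenult.
Weights: 5 gi: H, 6 fu L, 7 rad H.
The penult (syllable 6, fu) is light, so stress falls on the antepenult (syllable 5, gi:).
Stress on syllable 5: bep.guf.su:.la:.ˈgi:.fu.rad.

5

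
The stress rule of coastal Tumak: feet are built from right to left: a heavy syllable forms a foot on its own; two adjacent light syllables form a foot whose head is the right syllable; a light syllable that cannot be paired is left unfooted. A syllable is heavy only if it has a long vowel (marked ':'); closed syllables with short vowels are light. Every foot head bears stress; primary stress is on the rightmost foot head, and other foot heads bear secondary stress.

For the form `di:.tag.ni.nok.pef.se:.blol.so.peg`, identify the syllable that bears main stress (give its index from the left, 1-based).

9

Weights: 1 di: H, 2 tag L, 3 ni L, 4 nok L, 5 pef L, 6 se: H, 7 blol L, 8 so L, 9 peg L.
Parse right to left (heavy = foot alone; LL = one foot; stranded L unfooted): (ˈdi:) (tag.ˈni) (nok.ˈpef) (ˈse:) blol (so.ˈpeg).
Foot heads: 1, 3, 5, 6, 9.
Primary stress on the rightmost head = syllable 9.
Primary stress: syllable 9 → di:.tag.ni.nok.pef.se:.blol.so.ˈpeg.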